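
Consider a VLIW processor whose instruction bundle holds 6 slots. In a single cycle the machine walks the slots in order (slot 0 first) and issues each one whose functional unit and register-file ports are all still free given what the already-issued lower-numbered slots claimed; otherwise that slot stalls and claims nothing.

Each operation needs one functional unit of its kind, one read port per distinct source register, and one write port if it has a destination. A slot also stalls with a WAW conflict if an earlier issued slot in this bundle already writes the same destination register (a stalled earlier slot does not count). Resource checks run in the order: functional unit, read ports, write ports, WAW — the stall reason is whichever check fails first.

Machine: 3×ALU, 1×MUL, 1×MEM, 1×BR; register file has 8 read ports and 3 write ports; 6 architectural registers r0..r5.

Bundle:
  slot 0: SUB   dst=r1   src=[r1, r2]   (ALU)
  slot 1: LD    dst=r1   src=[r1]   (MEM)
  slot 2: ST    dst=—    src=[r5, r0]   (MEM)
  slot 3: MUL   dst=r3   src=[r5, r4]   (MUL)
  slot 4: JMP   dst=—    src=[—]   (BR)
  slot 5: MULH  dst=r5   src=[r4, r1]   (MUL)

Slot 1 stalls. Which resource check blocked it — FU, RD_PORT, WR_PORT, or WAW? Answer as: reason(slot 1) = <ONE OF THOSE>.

reason(slot 1) = WAW

#0 ALU src=r1,r2 dispatched  <A:2 Mu:1 Ld:1 B:1 rd:6 wr:2>
#1 MEM src=r1 held:WAW  <A:2 Mu:1 Ld:1 B:1 rd:6 wr:2>
#2 MEM src=r5,r0 dispatched  <A:2 Mu:1 Ld:0 B:1 rd:4 wr:2>
#3 MUL src=r5,r4 dispatched  <A:2 Mu:0 Ld:0 B:1 rd:2 wr:1>
#4 BR src=- dispatched  <A:2 Mu:0 Ld:0 B:0 rd:2 wr:1>
#5 MUL src=r4,r1 held:FU  <A:2 Mu:0 Ld:0 B:0 rd:2 wr:1>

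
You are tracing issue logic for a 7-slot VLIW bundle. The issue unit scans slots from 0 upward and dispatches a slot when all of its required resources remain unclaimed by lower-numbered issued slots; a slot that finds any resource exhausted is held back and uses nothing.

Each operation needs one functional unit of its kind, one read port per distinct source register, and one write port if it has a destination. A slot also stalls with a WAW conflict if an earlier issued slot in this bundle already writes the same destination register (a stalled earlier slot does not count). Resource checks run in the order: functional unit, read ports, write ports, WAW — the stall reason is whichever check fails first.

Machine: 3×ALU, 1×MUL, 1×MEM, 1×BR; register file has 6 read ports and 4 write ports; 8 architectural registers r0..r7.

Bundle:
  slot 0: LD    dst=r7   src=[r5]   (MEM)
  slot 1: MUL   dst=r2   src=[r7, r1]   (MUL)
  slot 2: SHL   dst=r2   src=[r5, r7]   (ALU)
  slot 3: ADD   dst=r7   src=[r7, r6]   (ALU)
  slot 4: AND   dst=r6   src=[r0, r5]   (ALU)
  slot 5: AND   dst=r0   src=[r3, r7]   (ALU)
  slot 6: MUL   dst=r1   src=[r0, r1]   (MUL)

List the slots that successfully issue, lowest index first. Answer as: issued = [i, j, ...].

(0) want 1×MEM +1rd +1wr — yes → AL3|MU1|ME0|BR1|rd5|wr3
(1) want 1×MUL +2rd +1wr — yes → AL3|MU0|ME0|BR1|rd3|wr2
(2) want 1×ALU +2rd +1wr — WAW → AL3|MU0|ME0|BR1|rd3|wr2
(3) want 1×ALU +2rd +1wr — WAW → AL3|MU0|ME0|BR1|rd3|wr2
(4) want 1×ALU +2rd +1wr — yes → AL2|MU0|ME0|BR1|rd1|wr1
(5) want 1×ALU +2rd +1wr — RD_PORT → AL2|MU0|ME0|BR1|rd1|wr1
(6) want 1×MUL +2rd +1wr — FU → AL2|MU0|ME0|BR1|rd1|wr1

issued = [0, 1, 4]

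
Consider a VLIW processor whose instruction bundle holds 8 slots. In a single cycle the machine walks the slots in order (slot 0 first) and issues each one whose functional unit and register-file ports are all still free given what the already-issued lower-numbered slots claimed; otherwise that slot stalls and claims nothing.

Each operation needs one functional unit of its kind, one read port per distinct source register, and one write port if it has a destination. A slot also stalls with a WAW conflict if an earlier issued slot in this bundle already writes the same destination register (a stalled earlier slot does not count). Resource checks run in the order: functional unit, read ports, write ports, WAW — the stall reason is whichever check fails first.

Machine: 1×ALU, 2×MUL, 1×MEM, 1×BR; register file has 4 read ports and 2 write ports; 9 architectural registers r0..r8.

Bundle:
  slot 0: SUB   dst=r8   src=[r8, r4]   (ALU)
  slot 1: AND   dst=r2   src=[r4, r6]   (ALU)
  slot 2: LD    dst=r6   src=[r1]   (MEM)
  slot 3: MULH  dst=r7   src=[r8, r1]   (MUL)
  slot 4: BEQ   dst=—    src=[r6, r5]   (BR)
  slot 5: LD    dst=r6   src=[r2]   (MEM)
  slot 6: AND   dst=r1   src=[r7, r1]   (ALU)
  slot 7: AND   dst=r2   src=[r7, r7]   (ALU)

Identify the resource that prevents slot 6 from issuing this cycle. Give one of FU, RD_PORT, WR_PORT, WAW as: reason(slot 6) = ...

reason(slot 6) = FU

#0 ALU src=r8,r4 dispatched  <A:0 Mu:2 Ld:1 B:1 rd:2 wr:1>
#1 ALU src=r4,r6 held:FU  <A:0 Mu:2 Ld:1 B:1 rd:2 wr:1>
#2 MEM src=r1 dispatched  <A:0 Mu:2 Ld:0 B:1 rd:1 wr:0>
#3 MUL src=r8,r1 held:RD_PORT  <A:0 Mu:2 Ld:0 B:1 rd:1 wr:0>
#4 BR src=r6,r5 held:RD_PORT  <A:0 Mu:2 Ld:0 B:1 rd:1 wr:0>
#5 MEM src=r2 held:FU  <A:0 Mu:2 Ld:0 B:1 rd:1 wr:0>
#6 ALU src=r7,r1 held:FU  <A:0 Mu:2 Ld:0 B:1 rd:1 wr:0>
#7 ALU src=r7,r7 held:FU  <A:0 Mu:2 Ld:0 B:1 rd:1 wr:0>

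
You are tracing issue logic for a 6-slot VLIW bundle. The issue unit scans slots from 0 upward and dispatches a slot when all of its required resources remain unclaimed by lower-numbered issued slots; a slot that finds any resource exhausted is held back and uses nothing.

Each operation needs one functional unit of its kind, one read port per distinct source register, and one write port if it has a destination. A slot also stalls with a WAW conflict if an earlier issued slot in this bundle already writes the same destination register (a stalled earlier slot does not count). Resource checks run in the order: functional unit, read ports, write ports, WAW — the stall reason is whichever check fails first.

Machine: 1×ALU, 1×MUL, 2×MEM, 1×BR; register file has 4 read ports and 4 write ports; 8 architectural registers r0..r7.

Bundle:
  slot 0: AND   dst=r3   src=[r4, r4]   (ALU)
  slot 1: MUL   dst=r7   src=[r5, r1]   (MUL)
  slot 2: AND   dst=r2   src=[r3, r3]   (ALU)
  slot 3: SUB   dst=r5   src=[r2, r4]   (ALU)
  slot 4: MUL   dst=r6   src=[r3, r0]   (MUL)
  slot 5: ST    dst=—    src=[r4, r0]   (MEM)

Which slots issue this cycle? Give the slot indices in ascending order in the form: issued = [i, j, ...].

issued = [0, 1]

[0] ALU needs rd=1 wr=1: ok; after: ALU=0 MUL=1 MEM=2 BR=1, R=3, W=3
[1] MUL needs rd=2 wr=1: ok; after: ALU=0 MUL=0 MEM=2 BR=1, R=1, W=2
[2] ALU needs rd=1 wr=1: FU; after: ALU=0 MUL=0 MEM=2 BR=1, R=1, W=2
[3] ALU needs rd=2 wr=1: FU; after: ALU=0 MUL=0 MEM=2 BR=1, R=1, W=2
[4] MUL needs rd=2 wr=1: FU; after: ALU=0 MUL=0 MEM=2 BR=1, R=1, W=2
[5] MEM needs rd=2 wr=0: RD_PORT; after: ALU=0 MUL=0 MEM=2 BR=1, R=1, W=2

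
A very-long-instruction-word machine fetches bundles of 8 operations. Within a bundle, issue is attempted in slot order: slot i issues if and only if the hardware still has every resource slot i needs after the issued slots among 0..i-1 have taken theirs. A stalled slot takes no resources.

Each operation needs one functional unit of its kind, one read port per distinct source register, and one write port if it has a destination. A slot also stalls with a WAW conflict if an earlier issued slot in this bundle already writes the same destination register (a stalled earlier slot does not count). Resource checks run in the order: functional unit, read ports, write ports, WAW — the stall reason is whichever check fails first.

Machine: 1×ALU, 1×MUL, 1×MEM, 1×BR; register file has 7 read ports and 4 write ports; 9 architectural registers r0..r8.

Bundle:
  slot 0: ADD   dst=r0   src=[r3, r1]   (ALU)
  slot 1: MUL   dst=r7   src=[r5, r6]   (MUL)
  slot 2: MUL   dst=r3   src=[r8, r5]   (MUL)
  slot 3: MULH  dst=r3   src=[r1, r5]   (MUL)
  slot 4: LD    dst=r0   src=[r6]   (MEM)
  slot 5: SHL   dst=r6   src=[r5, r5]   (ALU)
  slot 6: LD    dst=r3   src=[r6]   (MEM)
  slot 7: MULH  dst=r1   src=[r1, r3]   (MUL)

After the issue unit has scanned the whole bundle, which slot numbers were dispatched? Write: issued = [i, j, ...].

  0. ALU→r0 ⇒ go  {0A/1Mu/1Ld/1B | 5r 3w}
  1. MUL→r7 ⇒ go  {0A/0Mu/1Ld/1B | 3r 2w}
  2. MUL→r3 ⇒ no(FU)  {0A/0Mu/1Ld/1B | 3r 2w}
  3. MUL→r3 ⇒ no(FU)  {0A/0Mu/1Ld/1B | 3r 2w}
  4. MEM→r0 ⇒ no(WAW)  {0A/0Mu/1Ld/1B | 3r 2w}
  5. ALU→r6 ⇒ no(FU)  {0A/0Mu/1Ld/1B | 3r 2w}
  6. MEM→r3 ⇒ go  {0A/0Mu/0Ld/1B | 2r 1w}
  7. MUL→r1 ⇒ no(FU)  {0A/0Mu/0Ld/1B | 2r 1w}

issued = [0, 1, 6]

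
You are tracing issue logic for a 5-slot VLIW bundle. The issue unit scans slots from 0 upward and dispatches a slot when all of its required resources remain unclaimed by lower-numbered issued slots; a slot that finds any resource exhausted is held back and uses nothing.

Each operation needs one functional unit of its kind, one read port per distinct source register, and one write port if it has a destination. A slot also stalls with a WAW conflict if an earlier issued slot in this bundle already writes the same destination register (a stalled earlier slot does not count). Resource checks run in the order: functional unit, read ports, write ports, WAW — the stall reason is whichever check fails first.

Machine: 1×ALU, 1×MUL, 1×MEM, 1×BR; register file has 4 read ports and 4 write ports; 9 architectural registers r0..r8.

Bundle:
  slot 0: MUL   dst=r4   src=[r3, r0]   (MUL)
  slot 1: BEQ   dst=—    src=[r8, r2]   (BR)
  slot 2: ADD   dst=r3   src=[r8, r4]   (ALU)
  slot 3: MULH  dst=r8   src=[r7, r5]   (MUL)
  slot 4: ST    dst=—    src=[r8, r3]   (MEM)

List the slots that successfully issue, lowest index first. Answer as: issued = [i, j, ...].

slot 0 (MUL): ISSUE — free A1,Mu0,Ld1,B1 rp2 wp3
slot 1 (BR): ISSUE — free A1,Mu0,Ld1,B0 rp0 wp3
slot 2 (ALU): stall RD_PORT — free A1,Mu0,Ld1,B0 rp0 wp3
slot 3 (MUL): stall FU — free A1,Mu0,Ld1,B0 rp0 wp3
slot 4 (MEM): stall RD_PORT — free A1,Mu0,Ld1,B0 rp0 wp3

issued = [0, 1]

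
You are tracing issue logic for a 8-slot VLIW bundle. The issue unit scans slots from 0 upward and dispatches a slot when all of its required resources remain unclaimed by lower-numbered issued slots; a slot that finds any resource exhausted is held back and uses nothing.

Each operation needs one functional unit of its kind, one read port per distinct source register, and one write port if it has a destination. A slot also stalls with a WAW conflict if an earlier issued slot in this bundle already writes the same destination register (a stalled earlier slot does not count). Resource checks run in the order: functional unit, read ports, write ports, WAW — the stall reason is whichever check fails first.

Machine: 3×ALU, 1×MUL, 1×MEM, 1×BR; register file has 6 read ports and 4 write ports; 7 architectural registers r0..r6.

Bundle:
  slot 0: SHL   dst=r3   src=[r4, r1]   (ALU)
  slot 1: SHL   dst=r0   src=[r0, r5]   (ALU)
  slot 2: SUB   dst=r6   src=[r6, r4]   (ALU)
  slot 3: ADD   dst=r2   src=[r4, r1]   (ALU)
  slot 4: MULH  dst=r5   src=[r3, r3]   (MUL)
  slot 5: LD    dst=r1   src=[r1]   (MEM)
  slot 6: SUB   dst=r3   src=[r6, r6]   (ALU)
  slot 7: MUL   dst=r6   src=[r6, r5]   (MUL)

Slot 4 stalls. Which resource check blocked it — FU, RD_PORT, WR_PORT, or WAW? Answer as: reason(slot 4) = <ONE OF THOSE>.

  0. ALU→r3 ⇒ go  {2A/1Mu/1Ld/1B | 4r 3w}
  1. ALU→r0 ⇒ go  {1A/1Mu/1Ld/1B | 2r 2w}
  2. ALU→r6 ⇒ go  {0A/1Mu/1Ld/1B | 0r 1w}
  3. ALU→r2 ⇒ no(FU)  {0A/1Mu/1Ld/1B | 0r 1w}
  4. MUL→r5 ⇒ no(RD_PORT)  {0A/1Mu/1Ld/1B | 0r 1w}
  5. MEM→r1 ⇒ no(RD_PORT)  {0A/1Mu/1Ld/1B | 0r 1w}
  6. ALU→r3 ⇒ no(FU)  {0A/1Mu/1Ld/1B | 0r 1w}
  7. MUL→r6 ⇒ no(RD_PORT)  {0A/1Mu/1Ld/1B | 0r 1w}

reason(slot 4) = RD_PORT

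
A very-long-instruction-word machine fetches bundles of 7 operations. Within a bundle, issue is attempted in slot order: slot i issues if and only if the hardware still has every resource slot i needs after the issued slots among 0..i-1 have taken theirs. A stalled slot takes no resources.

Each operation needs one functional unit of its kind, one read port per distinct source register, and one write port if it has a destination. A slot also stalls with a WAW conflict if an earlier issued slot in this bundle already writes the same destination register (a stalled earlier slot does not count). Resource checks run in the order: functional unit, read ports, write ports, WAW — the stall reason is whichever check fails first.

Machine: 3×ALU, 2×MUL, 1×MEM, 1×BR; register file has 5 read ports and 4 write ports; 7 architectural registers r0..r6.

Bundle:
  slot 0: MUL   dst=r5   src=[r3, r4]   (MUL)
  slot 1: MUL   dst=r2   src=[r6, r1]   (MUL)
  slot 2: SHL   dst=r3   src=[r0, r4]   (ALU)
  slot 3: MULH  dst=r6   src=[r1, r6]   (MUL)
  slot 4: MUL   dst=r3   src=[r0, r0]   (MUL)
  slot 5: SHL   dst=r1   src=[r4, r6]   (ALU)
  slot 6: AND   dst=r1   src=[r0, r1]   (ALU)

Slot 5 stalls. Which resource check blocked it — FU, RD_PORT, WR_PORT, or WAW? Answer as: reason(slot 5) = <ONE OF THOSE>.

(0) want 1×MUL +2rd +1wr — yes → AL3|MU1|ME1|BR1|rd3|wr3
(1) want 1×MUL +2rd +1wr — yes → AL3|MU0|ME1|BR1|rd1|wr2
(2) want 1×ALU +2rd +1wr — RD_PORT → AL3|MU0|ME1|BR1|rd1|wr2
(3) want 1×MUL +2rd +1wr — FU → AL3|MU0|ME1|BR1|rd1|wr2
(4) want 1×MUL +1rd +1wr — FU → AL3|MU0|ME1|BR1|rd1|wr2
(5) want 1×ALU +2rd +1wr — RD_PORT → AL3|MU0|ME1|BR1|rd1|wr2
(6) want 1×ALU +2rd +1wr — RD_PORT → AL3|MU0|ME1|BR1|rd1|wr2

reason(slot 5) = RD_PORT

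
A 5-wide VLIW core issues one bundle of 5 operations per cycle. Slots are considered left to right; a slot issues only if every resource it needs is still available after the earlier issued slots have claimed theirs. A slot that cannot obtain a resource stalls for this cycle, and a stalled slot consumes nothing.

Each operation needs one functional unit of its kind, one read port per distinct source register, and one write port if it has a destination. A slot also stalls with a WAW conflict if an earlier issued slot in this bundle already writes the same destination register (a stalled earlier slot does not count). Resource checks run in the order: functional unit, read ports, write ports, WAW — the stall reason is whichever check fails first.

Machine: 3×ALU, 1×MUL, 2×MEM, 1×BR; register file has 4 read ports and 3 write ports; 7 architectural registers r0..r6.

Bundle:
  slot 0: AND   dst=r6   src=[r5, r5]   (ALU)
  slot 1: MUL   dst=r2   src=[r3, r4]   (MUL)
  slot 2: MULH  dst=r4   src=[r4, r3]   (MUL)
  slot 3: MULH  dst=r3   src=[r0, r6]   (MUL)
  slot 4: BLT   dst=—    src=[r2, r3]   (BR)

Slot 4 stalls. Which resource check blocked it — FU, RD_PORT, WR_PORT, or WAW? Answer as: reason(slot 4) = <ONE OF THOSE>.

(0) want 1×ALU +1rd +1wr — yes → AL2|MU1|ME2|BR1|rd3|wr2
(1) want 1×MUL +2rd +1wr — yes → AL2|MU0|ME2|BR1|rd1|wr1
(2) want 1×MUL +2rd +1wr — FU → AL2|MU0|ME2|BR1|rd1|wr1
(3) want 1×MUL +2rd +1wr — FU → AL2|MU0|ME2|BR1|rd1|wr1
(4) want 1×BR +2rd +0wr — RD_PORT → AL2|MU0|ME2|BR1|rd1|wr1

reason(slot 4) = RD_PORT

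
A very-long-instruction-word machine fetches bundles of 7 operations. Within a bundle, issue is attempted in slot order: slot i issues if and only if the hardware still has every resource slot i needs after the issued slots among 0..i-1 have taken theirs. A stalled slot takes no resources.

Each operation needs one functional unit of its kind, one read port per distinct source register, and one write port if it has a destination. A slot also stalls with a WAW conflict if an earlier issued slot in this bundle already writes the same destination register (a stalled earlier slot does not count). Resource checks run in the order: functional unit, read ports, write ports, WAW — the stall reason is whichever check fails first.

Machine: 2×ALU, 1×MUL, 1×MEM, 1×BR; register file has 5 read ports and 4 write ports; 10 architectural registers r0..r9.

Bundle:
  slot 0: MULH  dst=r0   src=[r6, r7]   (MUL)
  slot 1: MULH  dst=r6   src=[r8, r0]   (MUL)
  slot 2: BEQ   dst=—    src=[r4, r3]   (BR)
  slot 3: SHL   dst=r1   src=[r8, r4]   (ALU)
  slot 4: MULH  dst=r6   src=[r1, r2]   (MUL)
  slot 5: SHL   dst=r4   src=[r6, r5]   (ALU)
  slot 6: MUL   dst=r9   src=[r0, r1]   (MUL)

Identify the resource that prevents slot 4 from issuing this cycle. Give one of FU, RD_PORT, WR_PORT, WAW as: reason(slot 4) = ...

(0) want 1×MUL +2rd +1wr — yes → AL2|MU0|ME1|BR1|rd3|wr3
(1) want 1×MUL +2rd +1wr — FU → AL2|MU0|ME1|BR1|rd3|wr3
(2) want 1×BR +2rd +0wr — yes → AL2|MU0|ME1|BR0|rd1|wr3
(3) want 1×ALU +2rd +1wr — RD_PORT → AL2|MU0|ME1|BR0|rd1|wr3
(4) want 1×MUL +2rd +1wr — FU → AL2|MU0|ME1|BR0|rd1|wr3
(5) want 1×ALU +2rd +1wr — RD_PORT → AL2|MU0|ME1|BR0|rd1|wr3
(6) want 1×MUL +2rd +1wr — FU → AL2|MU0|ME1|BR0|rd1|wr3

reason(slot 4) = FU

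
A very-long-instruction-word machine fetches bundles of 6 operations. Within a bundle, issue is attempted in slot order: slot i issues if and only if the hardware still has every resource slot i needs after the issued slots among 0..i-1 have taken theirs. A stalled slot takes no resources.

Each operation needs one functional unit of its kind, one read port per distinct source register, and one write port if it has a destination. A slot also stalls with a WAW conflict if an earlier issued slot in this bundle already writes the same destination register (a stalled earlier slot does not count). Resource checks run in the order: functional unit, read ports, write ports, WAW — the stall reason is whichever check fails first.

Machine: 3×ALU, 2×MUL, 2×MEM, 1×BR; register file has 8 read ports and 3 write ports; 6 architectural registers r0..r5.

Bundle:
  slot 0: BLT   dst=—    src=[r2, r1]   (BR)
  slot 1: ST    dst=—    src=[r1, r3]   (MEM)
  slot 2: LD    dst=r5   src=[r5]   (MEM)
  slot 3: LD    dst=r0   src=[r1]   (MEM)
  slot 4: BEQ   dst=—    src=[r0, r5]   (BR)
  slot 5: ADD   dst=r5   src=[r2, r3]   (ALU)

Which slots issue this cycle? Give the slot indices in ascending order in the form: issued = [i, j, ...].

#0 BR src=r2,r1 dispatched  <A:3 Mu:2 Ld:2 B:0 rd:6 wr:3>
#1 MEM src=r1,r3 dispatched  <A:3 Mu:2 Ld:1 B:0 rd:4 wr:3>
#2 MEM src=r5 dispatched  <A:3 Mu:2 Ld:0 B:0 rd:3 wr:2>
#3 MEM src=r1 held:FU  <A:3 Mu:2 Ld:0 B:0 rd:3 wr:2>
#4 BR src=r0,r5 held:FU  <A:3 Mu:2 Ld:0 B:0 rd:3 wr:2>
#5 ALU src=r2,r3 held:WAW  <A:3 Mu:2 Ld:0 B:0 rd:3 wr:2>

issued = [0, 1, 2]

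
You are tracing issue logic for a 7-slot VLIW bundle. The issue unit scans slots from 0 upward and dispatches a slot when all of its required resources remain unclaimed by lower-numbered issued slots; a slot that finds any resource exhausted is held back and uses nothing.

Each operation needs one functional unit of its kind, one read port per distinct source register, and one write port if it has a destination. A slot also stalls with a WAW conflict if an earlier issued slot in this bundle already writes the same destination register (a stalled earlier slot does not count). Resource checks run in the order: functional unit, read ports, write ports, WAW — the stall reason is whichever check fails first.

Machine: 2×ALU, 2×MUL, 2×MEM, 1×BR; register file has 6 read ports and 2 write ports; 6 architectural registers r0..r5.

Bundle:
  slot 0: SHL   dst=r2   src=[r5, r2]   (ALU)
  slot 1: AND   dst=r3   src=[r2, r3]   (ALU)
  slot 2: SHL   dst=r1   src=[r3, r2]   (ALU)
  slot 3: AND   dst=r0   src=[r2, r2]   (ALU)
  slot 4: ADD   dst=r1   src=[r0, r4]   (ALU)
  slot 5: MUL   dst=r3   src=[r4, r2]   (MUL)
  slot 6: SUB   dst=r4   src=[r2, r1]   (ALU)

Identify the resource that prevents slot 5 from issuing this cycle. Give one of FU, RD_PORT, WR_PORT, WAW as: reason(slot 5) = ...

reason(slot 5) = WR_PORT

[0] ALU needs rd=2 wr=1: ok; after: ALU=1 MUL=2 MEM=2 BR=1, R=4, W=1
[1] ALU needs rd=2 wr=1: ok; after: ALU=0 MUL=2 MEM=2 BR=1, R=2, W=0
[2] ALU needs rd=2 wr=1: FU; after: ALU=0 MUL=2 MEM=2 BR=1, R=2, W=0
[3] ALU needs rd=1 wr=1: FU; after: ALU=0 MUL=2 MEM=2 BR=1, R=2, W=0
[4] ALU needs rd=2 wr=1: FU; after: ALU=0 MUL=2 MEM=2 BR=1, R=2, W=0
[5] MUL needs rd=2 wr=1: WR_PORT; after: ALU=0 MUL=2 MEM=2 BR=1, R=2, W=0
[6] ALU needs rd=2 wr=1: FU; after: ALU=0 MUL=2 MEM=2 BR=1, R=2, W=0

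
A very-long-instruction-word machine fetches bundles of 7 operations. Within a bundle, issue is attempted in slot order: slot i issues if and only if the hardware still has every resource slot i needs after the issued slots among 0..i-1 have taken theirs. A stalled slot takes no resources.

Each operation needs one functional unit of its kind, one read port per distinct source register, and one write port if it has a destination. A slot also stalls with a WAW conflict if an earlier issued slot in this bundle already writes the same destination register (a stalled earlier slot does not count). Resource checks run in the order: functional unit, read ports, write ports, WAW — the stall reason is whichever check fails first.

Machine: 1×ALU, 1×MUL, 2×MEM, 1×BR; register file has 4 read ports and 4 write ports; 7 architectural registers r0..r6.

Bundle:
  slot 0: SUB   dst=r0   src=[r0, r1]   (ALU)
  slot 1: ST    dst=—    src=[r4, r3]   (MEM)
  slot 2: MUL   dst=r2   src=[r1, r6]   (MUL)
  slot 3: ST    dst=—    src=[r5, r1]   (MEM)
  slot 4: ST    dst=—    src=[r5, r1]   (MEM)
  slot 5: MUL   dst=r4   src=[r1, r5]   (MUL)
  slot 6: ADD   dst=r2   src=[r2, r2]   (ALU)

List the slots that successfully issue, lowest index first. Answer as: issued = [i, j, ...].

  0. ALU→r0 ⇒ go  {0A/1Mu/2Ld/1B | 2r 3w}
  1. MEM ⇒ go  {0A/1Mu/1Ld/1B | 0r 3w}
  2. MUL→r2 ⇒ no(RD_PORT)  {0A/1Mu/1Ld/1B | 0r 3w}
  3. MEM ⇒ no(RD_PORT)  {0A/1Mu/1Ld/1B | 0r 3w}
  4. MEM ⇒ no(RD_PORT)  {0A/1Mu/1Ld/1B | 0r 3w}
  5. MUL→r4 ⇒ no(RD_PORT)  {0A/1Mu/1Ld/1B | 0r 3w}
  6. ALU→r2 ⇒ no(FU)  {0A/1Mu/1Ld/1B | 0r 3w}

issued = [0, 1]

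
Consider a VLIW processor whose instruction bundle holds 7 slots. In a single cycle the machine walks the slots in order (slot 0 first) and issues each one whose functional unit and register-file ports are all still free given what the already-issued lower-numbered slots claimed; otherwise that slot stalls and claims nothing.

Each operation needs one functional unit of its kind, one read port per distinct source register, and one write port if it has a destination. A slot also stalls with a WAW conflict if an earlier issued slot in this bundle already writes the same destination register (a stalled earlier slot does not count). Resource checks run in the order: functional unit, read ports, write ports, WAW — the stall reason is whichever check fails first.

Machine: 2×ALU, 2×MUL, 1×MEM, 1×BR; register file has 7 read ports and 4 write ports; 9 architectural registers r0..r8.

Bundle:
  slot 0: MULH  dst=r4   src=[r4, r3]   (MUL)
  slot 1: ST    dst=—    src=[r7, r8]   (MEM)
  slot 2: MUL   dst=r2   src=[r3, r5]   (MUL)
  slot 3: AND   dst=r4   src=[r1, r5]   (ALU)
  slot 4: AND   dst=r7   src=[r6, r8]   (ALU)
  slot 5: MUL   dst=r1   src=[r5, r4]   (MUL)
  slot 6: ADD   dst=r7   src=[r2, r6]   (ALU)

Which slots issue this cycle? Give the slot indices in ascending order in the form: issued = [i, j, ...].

issued = [0, 1, 2]

[0] MUL needs rd=2 wr=1: ok; after: ALU=2 MUL=1 MEM=1 BR=1, R=5, W=3
[1] MEM needs rd=2 wr=0: ok; after: ALU=2 MUL=1 MEM=0 BR=1, R=3, W=3
[2] MUL needs rd=2 wr=1: ok; after: ALU=2 MUL=0 MEM=0 BR=1, R=1, W=2
[3] ALU needs rd=2 wr=1: RD_PORT; after: ALU=2 MUL=0 MEM=0 BR=1, R=1, W=2
[4] ALU needs rd=2 wr=1: RD_PORT; after: ALU=2 MUL=0 MEM=0 BR=1, R=1, W=2
[5] MUL needs rd=2 wr=1: FU; after: ALU=2 MUL=0 MEM=0 BR=1, R=1, W=2
[6] ALU needs rd=2 wr=1: RD_PORT; after: ALU=2 MUL=0 MEM=0 BR=1, R=1, W=2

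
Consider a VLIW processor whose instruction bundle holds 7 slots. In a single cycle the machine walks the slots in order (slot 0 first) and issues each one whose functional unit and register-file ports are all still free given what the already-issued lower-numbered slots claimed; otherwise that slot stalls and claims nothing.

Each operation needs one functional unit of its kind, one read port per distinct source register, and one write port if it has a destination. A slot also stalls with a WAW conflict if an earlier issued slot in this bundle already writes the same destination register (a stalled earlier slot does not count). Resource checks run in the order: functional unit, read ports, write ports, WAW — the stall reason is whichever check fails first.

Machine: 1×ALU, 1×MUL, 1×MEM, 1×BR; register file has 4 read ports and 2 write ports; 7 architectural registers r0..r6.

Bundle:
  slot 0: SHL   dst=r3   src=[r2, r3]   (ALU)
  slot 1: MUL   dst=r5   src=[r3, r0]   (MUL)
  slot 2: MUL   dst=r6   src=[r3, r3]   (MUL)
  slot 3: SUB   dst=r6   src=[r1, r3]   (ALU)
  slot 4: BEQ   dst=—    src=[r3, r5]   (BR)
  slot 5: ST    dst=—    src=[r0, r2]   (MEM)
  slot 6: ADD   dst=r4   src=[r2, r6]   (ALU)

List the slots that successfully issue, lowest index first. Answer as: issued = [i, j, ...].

(0) want 1×ALU +2rd +1wr — yes → AL0|MU1|ME1|BR1|rd2|wr1
(1) want 1×MUL +2rd +1wr — yes → AL0|MU0|ME1|BR1|rd0|wr0
(2) want 1×MUL +1rd +1wr — FU → AL0|MU0|ME1|BR1|rd0|wr0
(3) want 1×ALU +2rd +1wr — FU → AL0|MU0|ME1|BR1|rd0|wr0
(4) want 1×BR +2rd +0wr — RD_PORT → AL0|MU0|ME1|BR1|rd0|wr0
(5) want 1×MEM +2rd +0wr — RD_PORT → AL0|MU0|ME1|BR1|rd0|wr0
(6) want 1×ALU +2rd +1wr — FU → AL0|MU0|ME1|BR1|rd0|wr0

issued = [0, 1]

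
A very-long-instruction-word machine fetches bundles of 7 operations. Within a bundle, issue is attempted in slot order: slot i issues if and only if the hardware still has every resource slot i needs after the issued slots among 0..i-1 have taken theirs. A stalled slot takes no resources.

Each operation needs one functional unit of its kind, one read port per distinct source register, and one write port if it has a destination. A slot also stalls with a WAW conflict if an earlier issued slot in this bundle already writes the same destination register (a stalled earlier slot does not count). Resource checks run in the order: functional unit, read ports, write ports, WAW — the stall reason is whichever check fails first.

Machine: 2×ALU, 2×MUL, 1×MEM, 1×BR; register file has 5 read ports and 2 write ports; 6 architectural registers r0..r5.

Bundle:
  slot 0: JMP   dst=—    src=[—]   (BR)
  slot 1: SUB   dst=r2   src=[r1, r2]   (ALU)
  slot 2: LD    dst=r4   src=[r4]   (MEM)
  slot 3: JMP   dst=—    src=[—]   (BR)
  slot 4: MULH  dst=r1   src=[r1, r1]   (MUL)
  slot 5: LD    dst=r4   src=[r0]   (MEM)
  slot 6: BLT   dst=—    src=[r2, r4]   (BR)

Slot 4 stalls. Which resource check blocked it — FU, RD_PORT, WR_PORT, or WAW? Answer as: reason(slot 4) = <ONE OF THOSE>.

  0. BR ⇒ go  {2A/2Mu/1Ld/0B | 5r 2w}
  1. ALU→r2 ⇒ go  {1A/2Mu/1Ld/0B | 3r 1w}
  2. MEM→r4 ⇒ go  {1A/2Mu/0Ld/0B | 2r 0w}
  3. BR ⇒ no(FU)  {1A/2Mu/0Ld/0B | 2r 0w}
  4. MUL→r1 ⇒ no(WR_PORT)  {1A/2Mu/0Ld/0B | 2r 0w}
  5. MEM→r4 ⇒ no(FU)  {1A/2Mu/0Ld/0B | 2r 0w}
  6. BR ⇒ no(FU)  {1A/2Mu/0Ld/0B | 2r 0w}

reason(slot 4) = WR_PORT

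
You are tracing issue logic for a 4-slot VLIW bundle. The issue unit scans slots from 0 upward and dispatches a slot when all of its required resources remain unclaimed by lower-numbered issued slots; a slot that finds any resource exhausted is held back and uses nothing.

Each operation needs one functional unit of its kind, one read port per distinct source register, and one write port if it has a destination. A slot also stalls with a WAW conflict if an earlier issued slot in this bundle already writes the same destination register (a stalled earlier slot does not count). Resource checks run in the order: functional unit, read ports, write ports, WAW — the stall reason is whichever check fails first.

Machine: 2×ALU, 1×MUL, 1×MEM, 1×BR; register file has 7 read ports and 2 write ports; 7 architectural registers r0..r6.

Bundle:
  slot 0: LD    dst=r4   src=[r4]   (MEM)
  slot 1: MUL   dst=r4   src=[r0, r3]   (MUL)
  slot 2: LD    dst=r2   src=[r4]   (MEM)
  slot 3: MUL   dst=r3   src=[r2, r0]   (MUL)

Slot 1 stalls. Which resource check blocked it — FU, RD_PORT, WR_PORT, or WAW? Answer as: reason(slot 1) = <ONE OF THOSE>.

reason(slot 1) = WAW

[0] MEM needs rd=1 wr=1: ok; after: ALU=2 MUL=1 MEM=0 BR=1, R=6, W=1
[1] MUL needs rd=2 wr=1: WAW; after: ALU=2 MUL=1 MEM=0 BR=1, R=6, W=1
[2] MEM needs rd=1 wr=1: FU; after: ALU=2 MUL=1 MEM=0 BR=1, R=6, W=1
[3] MUL needs rd=2 wr=1: ok; after: ALU=2 MUL=0 MEM=0 BR=1, R=4, W=0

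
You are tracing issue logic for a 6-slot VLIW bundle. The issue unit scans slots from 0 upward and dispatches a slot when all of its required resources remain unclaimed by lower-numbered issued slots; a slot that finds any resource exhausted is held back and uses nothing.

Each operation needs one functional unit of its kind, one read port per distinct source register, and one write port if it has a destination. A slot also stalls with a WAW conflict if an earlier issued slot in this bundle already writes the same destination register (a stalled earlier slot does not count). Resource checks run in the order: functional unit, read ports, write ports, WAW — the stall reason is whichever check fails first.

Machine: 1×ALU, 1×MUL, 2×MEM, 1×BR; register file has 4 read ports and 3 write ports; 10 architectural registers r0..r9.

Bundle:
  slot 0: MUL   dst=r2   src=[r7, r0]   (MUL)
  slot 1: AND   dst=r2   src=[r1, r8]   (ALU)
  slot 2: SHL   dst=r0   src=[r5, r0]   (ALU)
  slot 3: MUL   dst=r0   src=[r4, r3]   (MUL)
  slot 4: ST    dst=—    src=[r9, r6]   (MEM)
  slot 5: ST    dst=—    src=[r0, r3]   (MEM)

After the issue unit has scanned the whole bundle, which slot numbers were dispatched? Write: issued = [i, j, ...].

issued = [0, 2]

#0 MUL src=r7,r0 dispatched  <A:1 Mu:0 Ld:2 B:1 rd:2 wr:2>
#1 ALU src=r1,r8 held:WAW  <A:1 Mu:0 Ld:2 B:1 rd:2 wr:2>
#2 ALU src=r5,r0 dispatched  <A:0 Mu:0 Ld:2 B:1 rd:0 wr:1>
#3 MUL src=r4,r3 held:FU  <A:0 Mu:0 Ld:2 B:1 rd:0 wr:1>
#4 MEM src=r9,r6 held:RD_PORT  <A:0 Mu:0 Ld:2 B:1 rd:0 wr:1>
#5 MEM src=r0,r3 held:RD_PORT  <A:0 Mu:0 Ld:2 B:1 rd:0 wr:1>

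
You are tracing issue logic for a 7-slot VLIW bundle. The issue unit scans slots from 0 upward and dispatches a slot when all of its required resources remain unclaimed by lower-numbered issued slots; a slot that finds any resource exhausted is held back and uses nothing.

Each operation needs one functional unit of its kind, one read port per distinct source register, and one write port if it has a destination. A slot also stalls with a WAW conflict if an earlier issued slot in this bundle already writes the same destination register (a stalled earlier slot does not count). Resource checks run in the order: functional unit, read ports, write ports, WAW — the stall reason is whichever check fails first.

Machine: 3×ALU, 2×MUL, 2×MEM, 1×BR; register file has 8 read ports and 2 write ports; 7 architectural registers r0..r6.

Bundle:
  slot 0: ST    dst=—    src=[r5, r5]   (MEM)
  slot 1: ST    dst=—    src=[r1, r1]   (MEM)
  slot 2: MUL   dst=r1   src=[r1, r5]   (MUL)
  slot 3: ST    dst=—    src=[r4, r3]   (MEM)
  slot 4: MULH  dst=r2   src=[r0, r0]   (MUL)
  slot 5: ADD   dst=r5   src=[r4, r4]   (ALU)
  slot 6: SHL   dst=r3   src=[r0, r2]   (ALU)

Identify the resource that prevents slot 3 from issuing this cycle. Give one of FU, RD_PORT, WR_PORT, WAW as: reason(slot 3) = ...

reason(slot 3) = FU

#0 MEM src=r5,r5 dispatched  <A:3 Mu:2 Ld:1 B:1 rd:7 wr:2>
#1 MEM src=r1,r1 dispatched  <A:3 Mu:2 Ld:0 B:1 rd:6 wr:2>
#2 MUL src=r1,r5 dispatched  <A:3 Mu:1 Ld:0 B:1 rd:4 wr:1>
#3 MEM src=r4,r3 held:FU  <A:3 Mu:1 Ld:0 B:1 rd:4 wr:1>
#4 MUL src=r0,r0 dispatched  <A:3 Mu:0 Ld:0 B:1 rd:3 wr:0>
#5 ALU src=r4,r4 held:WR_PORT  <A:3 Mu:0 Ld:0 B:1 rd:3 wr:0>
#6 ALU src=r0,r2 held:WR_PORT  <A:3 Mu:0 Ld:0 B:1 rd:3 wr:0>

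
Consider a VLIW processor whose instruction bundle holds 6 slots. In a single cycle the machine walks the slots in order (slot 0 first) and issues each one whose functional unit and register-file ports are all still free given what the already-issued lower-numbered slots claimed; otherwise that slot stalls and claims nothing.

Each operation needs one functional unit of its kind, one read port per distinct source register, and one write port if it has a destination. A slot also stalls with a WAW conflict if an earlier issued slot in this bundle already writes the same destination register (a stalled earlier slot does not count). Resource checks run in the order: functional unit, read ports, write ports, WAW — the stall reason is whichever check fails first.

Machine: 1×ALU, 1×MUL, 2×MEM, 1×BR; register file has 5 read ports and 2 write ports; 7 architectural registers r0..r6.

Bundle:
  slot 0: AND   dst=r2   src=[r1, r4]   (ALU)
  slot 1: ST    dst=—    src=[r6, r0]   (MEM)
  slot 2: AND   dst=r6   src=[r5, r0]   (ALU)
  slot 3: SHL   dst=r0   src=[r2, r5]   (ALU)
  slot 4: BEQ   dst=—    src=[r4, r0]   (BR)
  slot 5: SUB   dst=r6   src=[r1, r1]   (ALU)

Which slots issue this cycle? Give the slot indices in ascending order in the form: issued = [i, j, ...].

issued = [0, 1]

  0. ALU→r2 ⇒ go  {0A/1Mu/2Ld/1B | 3r 1w}
  1. MEM ⇒ go  {0A/1Mu/1Ld/1B | 1r 1w}
  2. ALU→r6 ⇒ no(FU)  {0A/1Mu/1Ld/1B | 1r 1w}
  3. ALU→r0 ⇒ no(FU)  {0A/1Mu/1Ld/1B | 1r 1w}
  4. BR ⇒ no(RD_PORT)  {0A/1Mu/1Ld/1B | 1r 1w}
  5. ALU→r6 ⇒ no(FU)  {0A/1Mu/1Ld/1B | 1r 1w}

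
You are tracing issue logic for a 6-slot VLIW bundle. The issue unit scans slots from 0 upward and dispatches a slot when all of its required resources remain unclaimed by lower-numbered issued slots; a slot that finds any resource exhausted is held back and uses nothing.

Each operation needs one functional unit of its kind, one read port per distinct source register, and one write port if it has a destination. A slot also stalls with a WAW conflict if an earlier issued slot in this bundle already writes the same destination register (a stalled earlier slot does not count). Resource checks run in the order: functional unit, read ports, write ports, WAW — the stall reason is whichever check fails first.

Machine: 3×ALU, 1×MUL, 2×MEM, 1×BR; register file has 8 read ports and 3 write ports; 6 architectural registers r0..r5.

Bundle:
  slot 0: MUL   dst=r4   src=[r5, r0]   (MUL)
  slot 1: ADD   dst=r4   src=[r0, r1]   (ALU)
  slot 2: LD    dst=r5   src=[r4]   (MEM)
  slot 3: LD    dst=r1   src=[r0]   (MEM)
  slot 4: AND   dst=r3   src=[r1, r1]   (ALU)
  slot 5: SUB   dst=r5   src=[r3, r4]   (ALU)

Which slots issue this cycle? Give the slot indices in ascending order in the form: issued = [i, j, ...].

slot 0 (MUL): ISSUE — free A3,Mu0,Ld2,B1 rp6 wp2
slot 1 (ALU): stall WAW — free A3,Mu0,Ld2,B1 rp6 wp2
slot 2 (MEM): ISSUE — free A3,Mu0,Ld1,B1 rp5 wp1
slot 3 (MEM): ISSUE — free A3,Mu0,Ld0,B1 rp4 wp0
slot 4 (ALU): stall WR_PORT — free A3,Mu0,Ld0,B1 rp4 wp0
slot 5 (ALU): stall WR_PORT — free A3,Mu0,Ld0,B1 rp4 wp0

issued = [0, 2, 3]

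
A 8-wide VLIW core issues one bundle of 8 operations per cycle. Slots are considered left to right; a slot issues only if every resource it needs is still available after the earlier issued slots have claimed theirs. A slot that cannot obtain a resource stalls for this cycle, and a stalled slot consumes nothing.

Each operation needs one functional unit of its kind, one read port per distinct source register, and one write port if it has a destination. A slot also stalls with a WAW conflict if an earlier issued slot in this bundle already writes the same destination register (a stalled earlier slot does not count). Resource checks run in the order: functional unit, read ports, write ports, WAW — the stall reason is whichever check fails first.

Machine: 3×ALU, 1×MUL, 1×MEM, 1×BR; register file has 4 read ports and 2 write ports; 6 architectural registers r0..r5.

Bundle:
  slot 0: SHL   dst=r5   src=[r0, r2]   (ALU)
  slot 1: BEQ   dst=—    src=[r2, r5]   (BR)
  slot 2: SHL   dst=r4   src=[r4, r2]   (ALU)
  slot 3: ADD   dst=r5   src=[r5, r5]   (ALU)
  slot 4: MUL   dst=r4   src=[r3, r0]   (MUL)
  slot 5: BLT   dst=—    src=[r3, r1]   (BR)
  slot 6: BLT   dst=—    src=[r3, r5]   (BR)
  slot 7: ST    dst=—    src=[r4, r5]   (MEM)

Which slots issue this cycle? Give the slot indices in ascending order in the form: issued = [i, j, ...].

#0 ALU src=r0,r2 dispatched  <A:2 Mu:1 Ld:1 B:1 rd:2 wr:1>
#1 BR src=r2,r5 dispatched  <A:2 Mu:1 Ld:1 B:0 rd:0 wr:1>
#2 ALU src=r4,r2 held:RD_PORT  <A:2 Mu:1 Ld:1 B:0 rd:0 wr:1>
#3 ALU src=r5,r5 held:RD_PORT  <A:2 Mu:1 Ld:1 B:0 rd:0 wr:1>
#4 MUL src=r3,r0 held:RD_PORT  <A:2 Mu:1 Ld:1 B:0 rd:0 wr:1>
#5 BR src=r3,r1 held:FU  <A:2 Mu:1 Ld:1 B:0 rd:0 wr:1>
#6 BR src=r3,r5 held:FU  <A:2 Mu:1 Ld:1 B:0 rd:0 wr:1>
#7 MEM src=r4,r5 held:RD_PORT  <A:2 Mu:1 Ld:1 B:0 rd:0 wr:1>

issued = [0, 1]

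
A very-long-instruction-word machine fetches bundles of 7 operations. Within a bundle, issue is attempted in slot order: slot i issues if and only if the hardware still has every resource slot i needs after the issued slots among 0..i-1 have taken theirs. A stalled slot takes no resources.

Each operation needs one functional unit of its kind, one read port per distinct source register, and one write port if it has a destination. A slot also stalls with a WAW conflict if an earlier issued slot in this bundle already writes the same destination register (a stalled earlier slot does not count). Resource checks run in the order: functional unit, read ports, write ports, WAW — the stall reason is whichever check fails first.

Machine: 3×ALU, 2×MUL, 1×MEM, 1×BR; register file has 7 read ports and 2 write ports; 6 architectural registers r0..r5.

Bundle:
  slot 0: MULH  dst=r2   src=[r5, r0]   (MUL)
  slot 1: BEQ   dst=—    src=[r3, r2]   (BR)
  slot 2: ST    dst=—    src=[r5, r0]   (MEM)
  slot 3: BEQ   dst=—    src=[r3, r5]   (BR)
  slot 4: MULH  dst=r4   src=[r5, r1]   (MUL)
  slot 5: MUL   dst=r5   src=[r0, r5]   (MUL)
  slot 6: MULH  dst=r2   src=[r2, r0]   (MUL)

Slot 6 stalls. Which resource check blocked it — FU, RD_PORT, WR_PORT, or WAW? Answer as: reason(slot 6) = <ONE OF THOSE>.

#0 MUL src=r5,r0 dispatched  <A:3 Mu:1 Ld:1 B:1 rd:5 wr:1>
#1 BR src=r3,r2 dispatched  <A:3 Mu:1 Ld:1 B:0 rd:3 wr:1>
#2 MEM src=r5,r0 dispatched  <A:3 Mu:1 Ld:0 B:0 rd:1 wr:1>
#3 BR src=r3,r5 held:FU  <A:3 Mu:1 Ld:0 B:0 rd:1 wr:1>
#4 MUL src=r5,r1 held:RD_PORT  <A:3 Mu:1 Ld:0 B:0 rd:1 wr:1>
#5 MUL src=r0,r5 held:RD_PORT  <A:3 Mu:1 Ld:0 B:0 rd:1 wr:1>
#6 MUL src=r2,r0 held:RD_PORT  <A:3 Mu:1 Ld:0 B:0 rd:1 wr:1>

reason(slot 6) = RD_PORT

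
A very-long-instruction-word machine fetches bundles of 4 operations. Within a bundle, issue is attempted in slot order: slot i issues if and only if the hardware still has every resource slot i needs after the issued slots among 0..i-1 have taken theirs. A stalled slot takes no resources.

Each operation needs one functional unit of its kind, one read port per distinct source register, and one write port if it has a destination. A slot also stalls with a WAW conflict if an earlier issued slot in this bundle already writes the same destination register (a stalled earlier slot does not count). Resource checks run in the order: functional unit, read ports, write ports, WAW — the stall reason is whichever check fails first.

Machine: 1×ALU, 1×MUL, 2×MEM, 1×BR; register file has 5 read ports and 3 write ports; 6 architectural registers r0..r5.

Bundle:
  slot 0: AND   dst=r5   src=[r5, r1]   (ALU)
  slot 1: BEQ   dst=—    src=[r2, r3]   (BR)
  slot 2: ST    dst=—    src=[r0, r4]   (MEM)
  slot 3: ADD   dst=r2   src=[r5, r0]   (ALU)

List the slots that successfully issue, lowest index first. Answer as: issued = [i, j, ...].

issued = [0, 1]

[0] ALU needs rd=2 wr=1: ok; after: ALU=0 MUL=1 MEM=2 BR=1, R=3, W=2
[1] BR needs rd=2 wr=0: ok; after: ALU=0 MUL=1 MEM=2 BR=0, R=1, W=2
[2] MEM needs rd=2 wr=0: RD_PORT; after: ALU=0 MUL=1 MEM=2 BR=0, R=1, W=2
[3] ALU needs rd=2 wr=1: FU; after: ALU=0 MUL=1 MEM=2 BR=0, R=1, W=2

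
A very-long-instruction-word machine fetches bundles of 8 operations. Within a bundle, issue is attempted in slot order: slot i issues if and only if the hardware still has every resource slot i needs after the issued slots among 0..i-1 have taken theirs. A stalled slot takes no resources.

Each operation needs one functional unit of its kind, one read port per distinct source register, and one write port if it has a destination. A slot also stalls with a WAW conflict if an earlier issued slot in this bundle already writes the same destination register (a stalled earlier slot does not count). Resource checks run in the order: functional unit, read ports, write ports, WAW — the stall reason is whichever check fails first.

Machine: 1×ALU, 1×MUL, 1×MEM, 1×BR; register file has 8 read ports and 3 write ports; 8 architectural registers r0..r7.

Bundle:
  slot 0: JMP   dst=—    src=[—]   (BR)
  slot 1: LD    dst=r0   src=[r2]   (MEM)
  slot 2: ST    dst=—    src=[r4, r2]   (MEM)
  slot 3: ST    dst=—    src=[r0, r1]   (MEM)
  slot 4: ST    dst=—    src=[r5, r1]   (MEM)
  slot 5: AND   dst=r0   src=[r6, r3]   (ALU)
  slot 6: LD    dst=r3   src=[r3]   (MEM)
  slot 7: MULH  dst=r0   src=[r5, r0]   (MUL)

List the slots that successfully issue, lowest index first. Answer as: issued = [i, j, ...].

  0. BR ⇒ go  {1A/1Mu/1Ld/0B | 8r 3w}
  1. MEM→r0 ⇒ go  {1A/1Mu/0Ld/0B | 7r 2w}
  2. MEM ⇒ no(FU)  {1A/1Mu/0Ld/0B | 7r 2w}
  3. MEM ⇒ no(FU)  {1A/1Mu/0Ld/0B | 7r 2w}
  4. MEM ⇒ no(FU)  {1A/1Mu/0Ld/0B | 7r 2w}
  5. ALU→r0 ⇒ no(WAW)  {1A/1Mu/0Ld/0B | 7r 2w}
  6. MEM→r3 ⇒ no(FU)  {1A/1Mu/0Ld/0B | 7r 2w}
  7. MUL→r0 ⇒ no(WAW)  {1A/1Mu/0Ld/0B | 7r 2w}

issued = [0, 1]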